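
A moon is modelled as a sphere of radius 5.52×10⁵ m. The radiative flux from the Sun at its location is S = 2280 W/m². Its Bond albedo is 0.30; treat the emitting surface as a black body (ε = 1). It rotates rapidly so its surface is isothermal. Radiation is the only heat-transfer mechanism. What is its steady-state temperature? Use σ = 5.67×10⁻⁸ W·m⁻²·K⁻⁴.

At equilibrium, absorbed power = emitted power.
Absorbing cross-section = πr² = 9.573×10¹¹ m²; emitting surface = 4πr² = 3.829×10¹² m² (ratio 4).
(1−a)S·A_cross = εσ·A_surf·T⁴  ⇒  T⁴ = (1−a)S/(4σ).
T⁴ = 0.700·2280/(4·5.67×10⁻⁸) = 7.037×10⁹ K⁴.
T = (7.037×10⁹)^(1/4).

T ≈ 290 K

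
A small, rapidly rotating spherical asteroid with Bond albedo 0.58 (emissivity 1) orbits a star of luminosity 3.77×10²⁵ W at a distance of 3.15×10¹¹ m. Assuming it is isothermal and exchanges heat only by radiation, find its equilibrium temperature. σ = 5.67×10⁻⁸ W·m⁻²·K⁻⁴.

T ≈ 86.5 K

First find the stellar flux at distance d: S = L/(4πd²) = 3.77×10²⁵/(4π·(3.15×10¹¹)²) = 30.24 W/m².
For an isothermal sphere, absorbed (1−a)S·πr² = emitted σ·4πr²·T⁴, so T⁴ = (1−a)S/(4σ).
T⁴ = 0.420·30.24/(4·5.67×10⁻⁸) = 5.599×10⁷ K⁴.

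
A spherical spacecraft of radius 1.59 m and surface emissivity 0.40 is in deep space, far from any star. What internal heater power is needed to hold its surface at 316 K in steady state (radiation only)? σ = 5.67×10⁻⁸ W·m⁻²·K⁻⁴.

P ≈ 7180 W

P = εσ·4πr²·T⁴.
4πr² = 31.77 m²; T⁴ = 9.971×10⁹ K⁴.
P = 0.40·5.67×10⁻⁸·31.77·9.971×10⁹.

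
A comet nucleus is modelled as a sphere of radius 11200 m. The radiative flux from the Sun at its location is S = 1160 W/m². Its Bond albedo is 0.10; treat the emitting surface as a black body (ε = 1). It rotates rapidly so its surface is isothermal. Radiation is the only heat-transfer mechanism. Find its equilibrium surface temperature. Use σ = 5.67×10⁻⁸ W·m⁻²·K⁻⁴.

T ≈ 260 K

At equilibrium, absorbed power = emitted power.
Absorbing cross-section = πr² = 3.941×10⁸ m²; emitting surface = 4πr² = 1.576×10⁹ m² (ratio 4).
(1−a)S·A_cross = εσ·A_surf·T⁴  ⇒  T⁴ = (1−a)S/(4σ).
T⁴ = 0.900·1160/(4·5.67×10⁻⁸) = 4.603×10⁹ K⁴.
T = (4.603×10⁹)^(1/4).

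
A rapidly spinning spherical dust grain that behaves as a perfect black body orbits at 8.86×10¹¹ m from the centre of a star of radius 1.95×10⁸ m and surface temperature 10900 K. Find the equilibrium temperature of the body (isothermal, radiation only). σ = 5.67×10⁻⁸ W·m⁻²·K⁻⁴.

T ≈ 114 K

The star's surface emits σT_*⁴; at distance d the flux is S = σT_*⁴(R_*/d)².
S = 5.67×10⁻⁸·(10900)⁴·(1.95×10⁸/8.86×10¹¹)² = 38.77 W/m².
For an isothermal sphere T⁴ = (1−a)S/(4σ) = 1.709×10⁸ K⁴.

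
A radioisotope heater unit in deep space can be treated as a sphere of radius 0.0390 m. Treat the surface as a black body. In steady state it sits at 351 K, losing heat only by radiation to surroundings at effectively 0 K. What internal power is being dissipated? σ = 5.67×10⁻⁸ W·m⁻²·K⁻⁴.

Steady state: P = εσA T⁴.
A = 4πr² = 0.01911 m²; T⁴ = (351)⁴ = 1.518×10¹⁰ K⁴.
P = 1.0 × 5.67×10⁻⁸ × 0.01911 × 1.518×10¹⁰.

P ≈ 16.4 W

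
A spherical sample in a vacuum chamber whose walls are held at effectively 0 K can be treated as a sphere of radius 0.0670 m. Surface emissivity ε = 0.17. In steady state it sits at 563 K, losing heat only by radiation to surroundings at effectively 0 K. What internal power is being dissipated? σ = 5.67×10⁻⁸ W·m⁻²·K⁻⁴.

P ≈ 54.6 W

Steady state: P = εσA T⁴.
A = 4πr² = 0.05641 m²; T⁴ = (563)⁴ = 1.005×10¹¹ K⁴.
P = 0.17 × 5.67×10⁻⁸ × 0.05641 × 1.005×10¹¹.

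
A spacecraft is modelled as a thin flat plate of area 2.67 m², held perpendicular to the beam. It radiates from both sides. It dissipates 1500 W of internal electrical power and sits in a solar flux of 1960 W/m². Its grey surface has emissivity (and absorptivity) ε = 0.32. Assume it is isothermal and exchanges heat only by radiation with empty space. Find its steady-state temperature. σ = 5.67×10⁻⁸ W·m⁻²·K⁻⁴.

T ≈ 425 K

At steady state, absorbed solar power + internal power = radiated power.
Absorbed: α·S·A_cross = 0.32·1960·2.670 = 1675 W (cross-section A).
Total input = 1675 + 1500 = 3175 W.
Radiated: εσ·A_surf·T⁴ with A_surf = 2A = 5.340 m².
T⁴ = 3175/(0.32·5.67×10⁻⁸·5.340) = 3.277×10¹⁰ K⁴.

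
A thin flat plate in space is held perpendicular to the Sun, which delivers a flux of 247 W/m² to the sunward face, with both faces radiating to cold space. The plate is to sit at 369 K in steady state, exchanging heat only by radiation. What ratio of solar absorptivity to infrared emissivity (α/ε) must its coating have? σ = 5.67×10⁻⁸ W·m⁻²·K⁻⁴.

Balance: αS·A = εσ·2A·T⁴ ⇒ α/ε = 2σT⁴/S.
α/ε = 2·5.67×10⁻⁸·(369)⁴/247 = 2·5.67×10⁻⁸·1.854×10¹⁰/247.

α/ε ≈ 8.51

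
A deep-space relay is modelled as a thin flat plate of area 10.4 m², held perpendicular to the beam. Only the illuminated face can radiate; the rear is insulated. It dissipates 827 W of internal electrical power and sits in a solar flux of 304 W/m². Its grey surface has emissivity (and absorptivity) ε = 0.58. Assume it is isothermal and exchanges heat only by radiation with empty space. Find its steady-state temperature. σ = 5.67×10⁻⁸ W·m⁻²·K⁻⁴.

At steady state, absorbed solar power + internal power = radiated power.
Absorbed: α·S·A_cross = 0.58·304·10.40 = 1834 W (cross-section A).
Total input = 1834 + 827 = 2661 W.
Radiated: εσ·A_surf·T⁴ with A_surf = A = 10.40 m².
T⁴ = 2661/(0.58·5.67×10⁻⁸·10.40) = 7.780×10⁹ K⁴.

T ≈ 297 K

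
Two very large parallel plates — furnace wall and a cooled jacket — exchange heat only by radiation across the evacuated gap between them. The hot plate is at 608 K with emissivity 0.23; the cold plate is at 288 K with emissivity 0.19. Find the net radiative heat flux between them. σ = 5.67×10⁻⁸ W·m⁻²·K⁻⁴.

For two infinite grey parallel plates, q = σ(T₁⁴ − T₂⁴)/(1/ε₁ + 1/ε₂ − 1).
T₁⁴ − T₂⁴ = 1.367×10¹¹ − 6.880×10⁹ = 1.298×10¹¹ K⁴.
1/ε₁ + 1/ε₂ − 1 = 4.348 + 5.263 − 1 = 8.611.
q = 5.67×10⁻⁸ × 1.298×10¹¹ / 8.611.

q ≈ 854 W/m²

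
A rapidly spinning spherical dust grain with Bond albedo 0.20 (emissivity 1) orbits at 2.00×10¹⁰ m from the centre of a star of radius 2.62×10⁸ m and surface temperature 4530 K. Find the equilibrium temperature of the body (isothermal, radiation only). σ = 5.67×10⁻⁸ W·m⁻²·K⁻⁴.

T ≈ 347 K

The star's surface emits σT_*⁴; at distance d the flux is S = σT_*⁴(R_*/d)².
S = 5.67×10⁻⁸·(4530)⁴·(2.62×10⁸/2.00×10¹⁰)² = 4097 W/m².
For an isothermal sphere T⁴ = (1−a)S/(4σ) = 1.445×10¹⁰ K⁴.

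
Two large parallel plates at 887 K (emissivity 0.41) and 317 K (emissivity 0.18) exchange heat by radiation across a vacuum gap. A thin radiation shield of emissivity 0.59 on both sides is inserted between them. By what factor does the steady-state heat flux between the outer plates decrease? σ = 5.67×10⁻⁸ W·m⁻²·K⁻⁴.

Without shield: q₀ = σΔ(T⁴)/(1/ε₁+1/ε₂−1) with denominator 6.995.
With shield the two gaps are in series; the resistances add: (1/ε₁+1/ε_s−1)+(1/ε_s+1/ε₂−1) = 3.134+6.250 = 9.384.
Heat-flux ratio q₀/q = 9.384/6.995.

factor ≈ 1.34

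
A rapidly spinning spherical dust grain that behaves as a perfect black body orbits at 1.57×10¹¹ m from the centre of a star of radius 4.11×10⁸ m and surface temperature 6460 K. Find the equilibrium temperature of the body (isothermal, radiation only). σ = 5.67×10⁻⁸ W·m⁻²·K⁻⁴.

The star's surface emits σT_*⁴; at distance d the flux is S = σT_*⁴(R_*/d)².
S = 5.67×10⁻⁸·(6460)⁴·(4.11×10⁸/1.57×10¹¹)² = 676.7 W/m².
For an isothermal sphere T⁴ = (1−a)S/(4σ) = 2.984×10⁹ K⁴.

T ≈ 234 K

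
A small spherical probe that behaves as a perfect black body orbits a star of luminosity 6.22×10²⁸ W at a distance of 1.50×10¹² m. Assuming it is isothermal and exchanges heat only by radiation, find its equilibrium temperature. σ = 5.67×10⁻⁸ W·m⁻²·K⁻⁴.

T ≈ 314 K

First find the stellar flux at distance d: S = L/(4πd²) = 6.22×10²⁸/(4π·(1.50×10¹²)²) = 2200 W/m².
For an isothermal sphere, absorbed (1−a)S·πr² = emitted σ·4πr²·T⁴, so T⁴ = (1−a)S/(4σ).
T⁴ = 1.00·2200/(4·5.67×10⁻⁸) = 9.700×10⁹ K⁴.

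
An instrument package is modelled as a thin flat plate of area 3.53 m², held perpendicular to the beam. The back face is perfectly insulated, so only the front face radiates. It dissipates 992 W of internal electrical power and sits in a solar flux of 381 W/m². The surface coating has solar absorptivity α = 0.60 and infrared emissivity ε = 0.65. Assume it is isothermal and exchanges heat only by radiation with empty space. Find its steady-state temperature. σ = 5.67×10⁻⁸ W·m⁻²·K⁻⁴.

At steady state, absorbed solar power + internal power = radiated power.
Absorbed: α·S·A_cross = 0.60·381·3.530 = 807.0 W (cross-section A).
Total input = 807.0 + 992 = 1799 W.
Radiated: εσ·A_surf·T⁴ with A_surf = A = 3.530 m².
T⁴ = 1799/(0.65·5.67×10⁻⁸·3.530) = 1.383×10¹⁰ K⁴.

T ≈ 343 K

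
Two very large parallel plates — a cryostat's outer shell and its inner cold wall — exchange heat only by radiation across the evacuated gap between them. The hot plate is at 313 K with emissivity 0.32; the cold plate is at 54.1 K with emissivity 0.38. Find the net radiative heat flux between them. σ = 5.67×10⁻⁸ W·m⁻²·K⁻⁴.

For two infinite grey parallel plates, q = σ(T₁⁴ − T₂⁴)/(1/ε₁ + 1/ε₂ − 1).
T₁⁴ − T₂⁴ = 9.598×10⁹ − 8.566×10⁶ = 9.589×10⁹ K⁴.
1/ε₁ + 1/ε₂ − 1 = 3.125 + 2.632 − 1 = 4.757.
q = 5.67×10⁻⁸ × 9.589×10⁹ / 4.757.

q ≈ 114 W/m²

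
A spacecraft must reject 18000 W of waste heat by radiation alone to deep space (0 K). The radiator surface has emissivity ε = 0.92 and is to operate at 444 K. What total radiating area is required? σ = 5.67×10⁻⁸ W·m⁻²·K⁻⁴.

P = εσA T⁴ ⇒ A = P/(εσT⁴).
T⁴ = 3.886×10¹⁰ K⁴.
A = 18000/(0.92 × 5.67×10⁻⁸ × 3.886×10¹⁰).

A ≈ 8.88 m²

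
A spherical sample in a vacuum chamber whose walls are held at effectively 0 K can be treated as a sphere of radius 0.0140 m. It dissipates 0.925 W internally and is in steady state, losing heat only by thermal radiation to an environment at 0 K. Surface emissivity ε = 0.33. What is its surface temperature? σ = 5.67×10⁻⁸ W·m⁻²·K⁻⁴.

Steady state: internal power = radiated power, P = εσA T⁴.
Radiating area A = 4πr² = 0.002463 m².
T⁴ = P/(εσA) = 0.925/(0.33·5.67×10⁻⁸·0.002463) = 2.007×10¹⁰ K⁴.
T = (2.007×10¹⁰)^(1/4).

T ≈ 376 K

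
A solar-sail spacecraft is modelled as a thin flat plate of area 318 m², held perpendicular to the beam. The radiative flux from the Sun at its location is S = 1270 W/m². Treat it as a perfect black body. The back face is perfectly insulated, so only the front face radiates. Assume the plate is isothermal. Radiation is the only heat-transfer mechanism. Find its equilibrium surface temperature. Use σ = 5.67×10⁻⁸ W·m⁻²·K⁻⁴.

T ≈ 387 K

At equilibrium, absorbed power = emitted power.
Absorbing cross-section = A = 318.0 m²; emitting surface = A = 318.0 m² (ratio 1).
S·A_cross = εσ·A_surf·T⁴  ⇒  T⁴ = S/(1σ).
T⁴ = 1.00·1270/(1·5.67×10⁻⁸) = 2.240×10¹⁰ K⁴.
T = (2.240×10¹⁰)^(1/4).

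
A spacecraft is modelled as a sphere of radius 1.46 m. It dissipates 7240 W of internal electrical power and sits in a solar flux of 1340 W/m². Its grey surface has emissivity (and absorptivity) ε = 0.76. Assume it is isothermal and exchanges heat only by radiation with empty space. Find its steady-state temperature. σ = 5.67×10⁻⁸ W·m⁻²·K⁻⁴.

T ≈ 332 K

At steady state, absorbed solar power + internal power = radiated power.
Absorbed: α·S·A_cross = 0.76·1340·6.697 = 6820 W (cross-section πr²).
Total input = 6820 + 7240 = 14060 W.
Radiated: εσ·A_surf·T⁴ with A_surf = 4πr² = 26.79 m².
T⁴ = 14060/(0.76·5.67×10⁻⁸·26.79) = 1.218×10¹⁰ K⁴.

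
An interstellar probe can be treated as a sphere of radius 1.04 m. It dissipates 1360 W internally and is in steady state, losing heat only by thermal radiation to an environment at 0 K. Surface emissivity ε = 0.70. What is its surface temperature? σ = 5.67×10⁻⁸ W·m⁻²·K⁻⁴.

T ≈ 224 K

Steady state: internal power = radiated power, P = εσA T⁴.
Radiating area A = 4πr² = 13.59 m².
T⁴ = P/(εσA) = 1360/(0.70·5.67×10⁻⁸·13.59) = 2.521×10⁹ K⁴.
T = (2.521×10⁹)^(1/4).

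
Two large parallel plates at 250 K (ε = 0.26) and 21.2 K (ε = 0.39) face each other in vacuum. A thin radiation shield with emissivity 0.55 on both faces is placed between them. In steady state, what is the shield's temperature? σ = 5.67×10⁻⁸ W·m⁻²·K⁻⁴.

T_s ≈ 201 K

In steady state the net flux on the hot side equals that on the cold side.
σ(T₁⁴−T_s⁴)/D₁ = σ(T_s⁴−T₂⁴)/D₂, with D₁ = 1/ε₁+1/ε_s−1 = 4.664, D₂ = 1/ε_s+1/ε₂−1 = 3.382.
Solve for T_s⁴: T_s⁴ = (D₂·T₁⁴ + D₁·T₂⁴)/(D₁+D₂) = 1.642×10⁹ K⁴.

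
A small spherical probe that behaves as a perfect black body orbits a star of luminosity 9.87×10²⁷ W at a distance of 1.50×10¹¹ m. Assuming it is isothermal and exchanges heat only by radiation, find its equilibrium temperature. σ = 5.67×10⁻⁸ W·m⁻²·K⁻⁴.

First find the stellar flux at distance d: S = L/(4πd²) = 9.87×10²⁷/(4π·(1.50×10¹¹)²) = 34910 W/m².
For an isothermal sphere, absorbed (1−a)S·πr² = emitted σ·4πr²·T⁴, so T⁴ = (1−a)S/(4σ).
T⁴ = 1.00·34910/(4·5.67×10⁻⁸) = 1.539×10¹¹ K⁴.

T ≈ 626 K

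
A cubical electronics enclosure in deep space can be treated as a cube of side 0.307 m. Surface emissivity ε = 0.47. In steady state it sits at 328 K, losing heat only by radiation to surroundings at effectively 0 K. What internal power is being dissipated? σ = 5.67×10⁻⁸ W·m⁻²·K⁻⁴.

P ≈ 174 W

Steady state: P = εσA T⁴.
A = 6L² = 0.5655 m²; T⁴ = (328)⁴ = 1.157×10¹⁰ K⁴.
P = 0.47 × 5.67×10⁻⁸ × 0.5655 × 1.157×10¹⁰.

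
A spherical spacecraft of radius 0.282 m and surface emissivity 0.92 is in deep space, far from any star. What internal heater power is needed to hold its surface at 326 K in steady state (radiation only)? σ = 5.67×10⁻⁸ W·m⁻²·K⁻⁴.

P = εσ·4πr²·T⁴.
4πr² = 0.9993 m²; T⁴ = 1.129×10¹⁰ K⁴.
P = 0.92·5.67×10⁻⁸·0.9993·1.129×10¹⁰.

P ≈ 589 W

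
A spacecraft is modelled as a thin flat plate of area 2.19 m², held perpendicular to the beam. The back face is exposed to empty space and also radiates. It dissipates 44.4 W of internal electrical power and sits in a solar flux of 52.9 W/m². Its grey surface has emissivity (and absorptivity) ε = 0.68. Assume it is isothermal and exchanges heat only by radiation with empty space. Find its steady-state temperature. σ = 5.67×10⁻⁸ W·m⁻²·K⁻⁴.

At steady state, absorbed solar power + internal power = radiated power.
Absorbed: α·S·A_cross = 0.68·52.9·2.190 = 78.78 W (cross-section A).
Total input = 78.78 + 44.4 = 123.2 W.
Radiated: εσ·A_surf·T⁴ with A_surf = 2A = 4.380 m².
T⁴ = 123.2/(0.68·5.67×10⁻⁸·4.380) = 7.294×10⁸ K⁴.

T ≈ 164 K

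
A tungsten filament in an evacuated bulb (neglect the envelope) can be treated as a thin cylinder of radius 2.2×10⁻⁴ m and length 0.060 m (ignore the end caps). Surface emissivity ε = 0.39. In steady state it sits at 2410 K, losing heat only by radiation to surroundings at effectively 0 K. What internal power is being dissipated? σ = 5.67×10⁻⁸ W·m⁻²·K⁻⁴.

Steady state: P = εσA T⁴.
A = 2πrL = 8.294×10⁻⁵ m²; T⁴ = (2410)⁴ = 3.373×10¹³ K⁴.
P = 0.39 × 5.67×10⁻⁸ × 8.294×10⁻⁵ × 3.373×10¹³.

P ≈ 61.9 W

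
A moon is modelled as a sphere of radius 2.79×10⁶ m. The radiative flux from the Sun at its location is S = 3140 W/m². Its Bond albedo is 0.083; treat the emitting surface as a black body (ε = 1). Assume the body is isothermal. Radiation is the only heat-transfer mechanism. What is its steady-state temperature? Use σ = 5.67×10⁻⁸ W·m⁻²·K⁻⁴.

T ≈ 336 K

At equilibrium, absorbed power = emitted power.
Absorbing cross-section = πr² = 2.445×10¹³ m²; emitting surface = 4πr² = 9.782×10¹³ m² (ratio 4).
(1−a)S·A_cross = εσ·A_surf·T⁴  ⇒  T⁴ = (1−a)S/(4σ).
T⁴ = 0.917·3140/(4·5.67×10⁻⁸) = 1.270×10¹⁰ K⁴.
T = (1.270×10¹⁰)^(1/4).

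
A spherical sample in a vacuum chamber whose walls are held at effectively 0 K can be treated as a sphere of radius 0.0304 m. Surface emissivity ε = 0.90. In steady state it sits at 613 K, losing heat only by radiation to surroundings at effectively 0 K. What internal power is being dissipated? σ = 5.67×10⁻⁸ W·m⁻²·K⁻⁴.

P ≈ 83.7 W

Steady state: P = εσA T⁴.
A = 4πr² = 0.01161 m²; T⁴ = (613)⁴ = 1.412×10¹¹ K⁴.
P = 0.90 × 5.67×10⁻⁸ × 0.01161 × 1.412×10¹¹.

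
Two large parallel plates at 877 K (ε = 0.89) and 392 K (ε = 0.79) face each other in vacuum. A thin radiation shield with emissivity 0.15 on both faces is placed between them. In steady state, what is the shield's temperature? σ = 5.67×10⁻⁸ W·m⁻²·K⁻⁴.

T_s ≈ 746 K

In steady state the net flux on the hot side equals that on the cold side.
σ(T₁⁴−T_s⁴)/D₁ = σ(T_s⁴−T₂⁴)/D₂, with D₁ = 1/ε₁+1/ε_s−1 = 6.790, D₂ = 1/ε_s+1/ε₂−1 = 6.932.
Solve for T_s⁴: T_s⁴ = (D₂·T₁⁴ + D₁·T₂⁴)/(D₁+D₂) = 3.105×10¹¹ K⁴.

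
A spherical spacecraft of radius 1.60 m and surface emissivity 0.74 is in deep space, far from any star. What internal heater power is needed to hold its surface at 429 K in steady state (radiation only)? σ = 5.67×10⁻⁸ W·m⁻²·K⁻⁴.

P ≈ 45700 W

P = εσ·4πr²·T⁴.
4πr² = 32.17 m²; T⁴ = 3.387×10¹⁰ K⁴.
P = 0.74·5.67×10⁻⁸·32.17·3.387×10¹⁰.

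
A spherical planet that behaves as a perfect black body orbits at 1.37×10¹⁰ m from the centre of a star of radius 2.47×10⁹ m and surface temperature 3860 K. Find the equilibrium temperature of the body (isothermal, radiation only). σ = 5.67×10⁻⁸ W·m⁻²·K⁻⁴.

The star's surface emits σT_*⁴; at distance d the flux is S = σT_*⁴(R_*/d)².
S = 5.67×10⁻⁸·(3860)⁴·(2.47×10⁹/1.37×10¹⁰)² = 4.092×10⁵ W/m².
For an isothermal sphere T⁴ = (1−a)S/(4σ) = 1.804×10¹² K⁴.

T ≈ 1160 K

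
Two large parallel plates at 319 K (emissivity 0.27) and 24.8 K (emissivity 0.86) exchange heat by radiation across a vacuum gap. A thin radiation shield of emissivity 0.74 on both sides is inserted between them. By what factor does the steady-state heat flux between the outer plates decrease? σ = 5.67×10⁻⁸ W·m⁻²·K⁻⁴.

factor ≈ 1.44

Without shield: q₀ = σΔ(T⁴)/(1/ε₁+1/ε₂−1) with denominator 3.866.
With shield the two gaps are in series; the resistances add: (1/ε₁+1/ε_s−1)+(1/ε_s+1/ε₂−1) = 4.055+1.514 = 5.569.
Heat-flux ratio q₀/q = 5.569/3.866.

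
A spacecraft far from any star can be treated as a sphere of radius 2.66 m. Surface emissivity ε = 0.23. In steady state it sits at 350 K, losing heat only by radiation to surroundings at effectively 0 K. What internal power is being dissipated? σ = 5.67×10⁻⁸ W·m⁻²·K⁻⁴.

Steady state: P = εσA T⁴.
A = 4πr² = 88.91 m²; T⁴ = (350)⁴ = 1.501×10¹⁰ K⁴.
P = 0.23 × 5.67×10⁻⁸ × 88.91 × 1.501×10¹⁰.

P ≈ 17400 W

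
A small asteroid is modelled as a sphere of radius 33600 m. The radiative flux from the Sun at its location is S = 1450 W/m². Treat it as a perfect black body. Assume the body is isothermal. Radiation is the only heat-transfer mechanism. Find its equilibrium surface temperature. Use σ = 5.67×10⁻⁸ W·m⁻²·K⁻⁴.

At equilibrium, absorbed power = emitted power.
Absorbing cross-section = πr² = 3.547×10⁹ m²; emitting surface = 4πr² = 1.419×10¹⁰ m² (ratio 4).
S·A_cross = εσ·A_surf·T⁴  ⇒  T⁴ = S/(4σ).
T⁴ = 1.00·1450/(4·5.67×10⁻⁸) = 6.393×10⁹ K⁴.
T = (6.393×10⁹)^(1/4).

T ≈ 283 K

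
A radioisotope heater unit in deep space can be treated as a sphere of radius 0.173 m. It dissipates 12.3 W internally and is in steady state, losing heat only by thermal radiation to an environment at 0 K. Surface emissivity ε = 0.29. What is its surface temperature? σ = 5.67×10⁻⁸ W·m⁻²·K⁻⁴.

Steady state: internal power = radiated power, P = εσA T⁴.
Radiating area A = 4πr² = 0.3761 m².
T⁴ = P/(εσA) = 12.3/(0.29·5.67×10⁻⁸·0.3761) = 1.989×10⁹ K⁴.
T = (1.989×10⁹)^(1/4).

T ≈ 211 K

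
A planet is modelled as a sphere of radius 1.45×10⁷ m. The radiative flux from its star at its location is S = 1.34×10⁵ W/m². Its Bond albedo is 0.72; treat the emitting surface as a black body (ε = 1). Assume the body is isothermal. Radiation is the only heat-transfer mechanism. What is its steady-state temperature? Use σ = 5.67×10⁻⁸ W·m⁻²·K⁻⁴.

T ≈ 638 K

At equilibrium, absorbed power = emitted power.
Absorbing cross-section = πr² = 6.605×10¹⁴ m²; emitting surface = 4πr² = 2.642×10¹⁵ m² (ratio 4).
(1−a)S·A_cross = εσ·A_surf·T⁴  ⇒  T⁴ = (1−a)S/(4σ).
T⁴ = 0.280·1.34×10⁵/(4·5.67×10⁻⁸) = 1.654×10¹¹ K⁴.
T = (1.654×10¹¹)^(1/4).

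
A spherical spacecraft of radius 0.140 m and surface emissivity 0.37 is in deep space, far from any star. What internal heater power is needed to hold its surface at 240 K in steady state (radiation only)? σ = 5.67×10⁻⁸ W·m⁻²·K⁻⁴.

P = εσ·4πr²·T⁴.
4πr² = 0.2463 m²; T⁴ = 3.318×10⁹ K⁴.
P = 0.37·5.67×10⁻⁸·0.2463·3.318×10⁹.

P ≈ 17.1 W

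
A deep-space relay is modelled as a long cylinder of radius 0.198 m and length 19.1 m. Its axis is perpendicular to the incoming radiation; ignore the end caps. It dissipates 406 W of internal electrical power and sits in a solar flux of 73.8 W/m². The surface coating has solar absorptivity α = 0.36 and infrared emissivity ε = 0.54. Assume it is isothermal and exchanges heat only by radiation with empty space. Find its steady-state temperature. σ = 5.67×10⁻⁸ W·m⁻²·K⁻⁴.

At steady state, absorbed solar power + internal power = radiated power.
Absorbed: α·S·A_cross = 0.36·73.8·7.564 = 200.9 W (cross-section 2rL).
Total input = 200.9 + 406 = 606.9 W.
Radiated: εσ·A_surf·T⁴ with A_surf = 2πrL = 23.76 m².
T⁴ = 606.9/(0.54·5.67×10⁻⁸·23.76) = 8.343×10⁸ K⁴.

T ≈ 170 K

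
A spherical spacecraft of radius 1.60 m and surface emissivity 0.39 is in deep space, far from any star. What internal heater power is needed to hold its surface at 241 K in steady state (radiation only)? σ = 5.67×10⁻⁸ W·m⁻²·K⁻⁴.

P = εσ·4πr²·T⁴.
4πr² = 32.17 m²; T⁴ = 3.373×10⁹ K⁴.
P = 0.39·5.67×10⁻⁸·32.17·3.373×10⁹.

P ≈ 2400 W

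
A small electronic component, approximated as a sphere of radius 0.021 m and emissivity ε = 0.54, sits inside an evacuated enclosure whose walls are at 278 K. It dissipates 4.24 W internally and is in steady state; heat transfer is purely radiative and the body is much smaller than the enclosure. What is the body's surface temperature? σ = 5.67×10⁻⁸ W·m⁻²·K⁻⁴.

For a small grey body in a large enclosure, net radiated power = εσA(T⁴ − T_w⁴).
Steady state: P = εσA(T⁴ − T_w⁴) with A = 4πr² = 0.005542 m².
T⁴ = P/(εσA) + T_w⁴ = 4.24/(0.54·5.67×10⁻⁸·0.005542) + (278)⁴
    = 2.499×10¹⁰ + 5.973×10⁹ = 3.096×10¹⁰ K⁴.

T ≈ 419 K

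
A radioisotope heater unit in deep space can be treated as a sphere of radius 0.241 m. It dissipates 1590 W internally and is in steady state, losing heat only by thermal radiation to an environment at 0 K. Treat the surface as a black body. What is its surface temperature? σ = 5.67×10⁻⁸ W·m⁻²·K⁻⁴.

Steady state: internal power = radiated power, P = εσA T⁴.
Radiating area A = 4πr² = 0.7299 m².
T⁴ = P/(εσA) = 1590/(1.0·5.67×10⁻⁸·0.7299) = 3.842×10¹⁰ K⁴.
T = (3.842×10¹⁰)^(1/4).

T ≈ 443 K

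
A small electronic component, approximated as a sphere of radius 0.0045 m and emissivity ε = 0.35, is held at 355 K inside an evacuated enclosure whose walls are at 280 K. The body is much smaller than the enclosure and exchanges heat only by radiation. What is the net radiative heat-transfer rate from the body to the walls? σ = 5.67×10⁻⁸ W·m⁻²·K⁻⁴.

P_net ≈ 0.0492 W

For a small grey body in a large enclosure: P_net = εσA(T_body⁴ − T_wall⁴).
A = 4πr² = 2.545×10⁻⁴ m²; T_body⁴ − T_wall⁴ = 1.588×10¹⁰ − 6.147×10⁹ = 9.736×10⁹ K⁴.
|P_net| = 0.35·5.67×10⁻⁸·2.545×10⁻⁴·9.736×10⁹.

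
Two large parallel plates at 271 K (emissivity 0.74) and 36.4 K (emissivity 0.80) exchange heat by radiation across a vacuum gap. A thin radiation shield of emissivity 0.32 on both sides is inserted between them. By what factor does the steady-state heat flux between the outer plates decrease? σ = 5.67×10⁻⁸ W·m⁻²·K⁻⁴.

factor ≈ 4.28

Without shield: q₀ = σΔ(T⁴)/(1/ε₁+1/ε₂−1) with denominator 1.601.
With shield the two gaps are in series; the resistances add: (1/ε₁+1/ε_s−1)+(1/ε_s+1/ε₂−1) = 3.476+3.375 = 6.851.
Heat-flux ratio q₀/q = 6.851/1.601.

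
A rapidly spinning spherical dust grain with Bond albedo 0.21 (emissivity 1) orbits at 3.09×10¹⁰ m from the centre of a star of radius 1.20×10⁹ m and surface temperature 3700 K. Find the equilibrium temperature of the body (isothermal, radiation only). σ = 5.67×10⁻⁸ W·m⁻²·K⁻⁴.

T ≈ 486 K

The star's surface emits σT_*⁴; at distance d the flux is S = σT_*⁴(R_*/d)².
S = 5.67×10⁻⁸·(3700)⁴·(1.20×10⁹/3.09×10¹⁰)² = 16030 W/m².
For an isothermal sphere T⁴ = (1−a)S/(4σ) = 5.582×10¹⁰ K⁴.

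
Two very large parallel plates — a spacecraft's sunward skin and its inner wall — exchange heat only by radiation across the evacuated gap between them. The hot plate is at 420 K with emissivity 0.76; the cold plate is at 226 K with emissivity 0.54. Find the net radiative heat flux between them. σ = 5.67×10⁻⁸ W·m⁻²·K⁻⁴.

q ≈ 746 W/m²

For two infinite grey parallel plates, q = σ(T₁⁴ − T₂⁴)/(1/ε₁ + 1/ε₂ − 1).
T₁⁴ − T₂⁴ = 3.112×10¹⁰ − 2.609×10⁹ = 2.851×10¹⁰ K⁴.
1/ε₁ + 1/ε₂ − 1 = 1.316 + 1.852 − 1 = 2.168.
q = 5.67×10⁻⁸ × 2.851×10¹⁰ / 2.168.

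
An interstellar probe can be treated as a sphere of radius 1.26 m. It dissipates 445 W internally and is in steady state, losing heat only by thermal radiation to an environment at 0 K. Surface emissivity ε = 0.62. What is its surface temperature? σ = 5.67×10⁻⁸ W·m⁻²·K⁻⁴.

T ≈ 159 K

Steady state: internal power = radiated power, P = εσA T⁴.
Radiating area A = 4πr² = 19.95 m².
T⁴ = P/(εσA) = 445/(0.62·5.67×10⁻⁸·19.95) = 6.345×10⁸ K⁴.
T = (6.345×10⁸)^(1/4).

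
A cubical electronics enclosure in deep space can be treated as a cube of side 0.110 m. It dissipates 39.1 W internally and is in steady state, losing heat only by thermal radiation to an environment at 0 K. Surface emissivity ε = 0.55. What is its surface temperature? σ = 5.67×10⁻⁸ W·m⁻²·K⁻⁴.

Steady state: internal power = radiated power, P = εσA T⁴.
Radiating area A = 6L² = 0.07260 m².
T⁴ = P/(εσA) = 39.1/(0.55·5.67×10⁻⁸·0.07260) = 1.727×10¹⁰ K⁴.
T = (1.727×10¹⁰)^(1/4).

T ≈ 363 K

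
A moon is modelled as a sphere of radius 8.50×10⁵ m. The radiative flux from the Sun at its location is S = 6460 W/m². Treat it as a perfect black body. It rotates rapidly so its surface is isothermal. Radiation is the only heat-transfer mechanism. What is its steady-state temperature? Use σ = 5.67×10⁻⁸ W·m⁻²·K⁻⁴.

T ≈ 411 K

At equilibrium, absorbed power = emitted power.
Absorbing cross-section = πr² = 2.270×10¹² m²; emitting surface = 4πr² = 9.079×10¹² m² (ratio 4).
S·A_cross = εσ·A_surf·T⁴  ⇒  T⁴ = S/(4σ).
T⁴ = 1.00·6460/(4·5.67×10⁻⁸) = 2.848×10¹⁰ K⁴.
T = (2.848×10¹⁰)^(1/4).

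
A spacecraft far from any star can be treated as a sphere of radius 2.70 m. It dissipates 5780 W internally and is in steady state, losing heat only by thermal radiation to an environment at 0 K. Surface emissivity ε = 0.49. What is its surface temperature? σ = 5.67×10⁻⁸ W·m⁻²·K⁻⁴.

T ≈ 218 K

Steady state: internal power = radiated power, P = εσA T⁴.
Radiating area A = 4πr² = 91.61 m².
T⁴ = P/(εσA) = 5780/(0.49·5.67×10⁻⁸·91.61) = 2.271×10⁹ K⁴.
T = (2.271×10⁹)^(1/4).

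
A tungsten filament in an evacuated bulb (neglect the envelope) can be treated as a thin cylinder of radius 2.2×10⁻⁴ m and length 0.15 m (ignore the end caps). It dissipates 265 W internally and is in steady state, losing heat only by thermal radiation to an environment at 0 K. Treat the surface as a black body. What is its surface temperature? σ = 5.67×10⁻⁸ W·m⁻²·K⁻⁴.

T ≈ 2180 K

Steady state: internal power = radiated power, P = εσA T⁴.
Radiating area A = 2πrL = 2.073×10⁻⁴ m².
T⁴ = P/(εσA) = 265/(1.0·5.67×10⁻⁸·2.073×10⁻⁴) = 2.254×10¹³ K⁴.
T = (2.254×10¹³)^(1/4).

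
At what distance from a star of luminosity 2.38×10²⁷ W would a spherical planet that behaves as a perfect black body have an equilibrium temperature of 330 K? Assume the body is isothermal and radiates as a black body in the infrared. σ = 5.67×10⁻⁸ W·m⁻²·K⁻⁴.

For an isothermal black-emitting sphere, (1−a)S·πr² = σ·4πr²·T⁴ ⇒ S = 4σT⁴/(1−a).
S = 4·5.67×10⁻⁸·(330)⁴/1.00 = 2690 W/m².
Flux falls as S = L/(4πd²), so d = √(L/(4πS)) = √(2.38×10²⁷/(4π·2690)).

d ≈ 2.65×10¹¹ m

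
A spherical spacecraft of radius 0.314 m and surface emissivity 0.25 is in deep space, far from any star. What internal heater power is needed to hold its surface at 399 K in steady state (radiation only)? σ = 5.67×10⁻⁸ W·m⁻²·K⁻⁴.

P = εσ·4πr²·T⁴.
4πr² = 1.239 m²; T⁴ = 2.534×10¹⁰ K⁴.
P = 0.25·5.67×10⁻⁸·1.239·2.534×10¹⁰.

P ≈ 445 W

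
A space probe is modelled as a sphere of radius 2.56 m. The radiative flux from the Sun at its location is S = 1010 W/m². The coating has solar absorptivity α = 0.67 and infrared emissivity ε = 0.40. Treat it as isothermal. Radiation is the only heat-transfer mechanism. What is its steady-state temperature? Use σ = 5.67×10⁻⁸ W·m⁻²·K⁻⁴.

T ≈ 294 K

At equilibrium, absorbed power = emitted power.
Absorbing cross-section = πr² = 20.59 m²; emitting surface = 4πr² = 82.35 m² (ratio 4).
αS·A_cross = εσ·A_surf·T⁴  ⇒  T⁴ = αS/(ε·4σ).
T⁴ = 0.670·1010/(0.40·4·5.67×10⁻⁸) = 7.459×10⁹ K⁴.
T = (7.459×10⁹)^(1/4).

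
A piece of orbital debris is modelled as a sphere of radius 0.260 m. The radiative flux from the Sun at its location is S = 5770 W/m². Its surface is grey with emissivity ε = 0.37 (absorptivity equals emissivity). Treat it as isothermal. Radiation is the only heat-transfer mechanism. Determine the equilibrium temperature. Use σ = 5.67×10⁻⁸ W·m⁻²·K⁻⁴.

T ≈ 399 K

At equilibrium, absorbed power = emitted power.
Absorbing cross-section = πr² = 0.2124 m²; emitting surface = 4πr² = 0.8495 m² (ratio 4).
εS·A_cross = εσ·A_surf·T⁴  ⇒  T⁴ = S/(4σ)   (ε cancels).
T⁴ = 5770/(4·5.67×10⁻⁸) = 2.544×10¹⁰ K⁴.
T = (2.544×10¹⁰)^(1/4).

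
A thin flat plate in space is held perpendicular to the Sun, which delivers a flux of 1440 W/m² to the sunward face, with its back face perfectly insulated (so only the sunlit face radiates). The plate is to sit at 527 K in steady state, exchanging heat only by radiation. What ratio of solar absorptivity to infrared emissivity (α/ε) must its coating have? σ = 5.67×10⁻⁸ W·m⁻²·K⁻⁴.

α/ε ≈ 3.04

Balance: αS·A = εσ·1A·T⁴ ⇒ α/ε = σT⁴/S.
α/ε = 5.67×10⁻⁸·(527)⁴/1440 = 5.67×10⁻⁸·7.713×10¹⁰/1440.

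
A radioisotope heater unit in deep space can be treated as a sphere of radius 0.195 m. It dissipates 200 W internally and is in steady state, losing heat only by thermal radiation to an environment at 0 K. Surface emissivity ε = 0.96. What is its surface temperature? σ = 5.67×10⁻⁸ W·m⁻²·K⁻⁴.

T ≈ 296 K

Steady state: internal power = radiated power, P = εσA T⁴.
Radiating area A = 4πr² = 0.4778 m².
T⁴ = P/(εσA) = 200/(0.96·5.67×10⁻⁸·0.4778) = 7.689×10⁹ K⁴.
T = (7.689×10⁹)^(1/4).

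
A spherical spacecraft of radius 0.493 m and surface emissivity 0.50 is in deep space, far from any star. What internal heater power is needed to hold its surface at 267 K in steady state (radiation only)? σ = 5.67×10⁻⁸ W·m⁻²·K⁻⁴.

P ≈ 440 W

P = εσ·4πr²·T⁴.
4πr² = 3.054 m²; T⁴ = 5.082×10⁹ K⁴.
P = 0.50·5.67×10⁻⁸·3.054·5.082×10⁹.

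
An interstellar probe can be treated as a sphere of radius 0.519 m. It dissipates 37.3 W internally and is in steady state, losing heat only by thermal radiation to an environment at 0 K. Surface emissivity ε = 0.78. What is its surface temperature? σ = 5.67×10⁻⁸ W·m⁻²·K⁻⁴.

Steady state: internal power = radiated power, P = εσA T⁴.
Radiating area A = 4πr² = 3.385 m².
T⁴ = P/(εσA) = 37.3/(0.78·5.67×10⁻⁸·3.385) = 2.492×10⁸ K⁴.
T = (2.492×10⁸)^(1/4).

T ≈ 126 K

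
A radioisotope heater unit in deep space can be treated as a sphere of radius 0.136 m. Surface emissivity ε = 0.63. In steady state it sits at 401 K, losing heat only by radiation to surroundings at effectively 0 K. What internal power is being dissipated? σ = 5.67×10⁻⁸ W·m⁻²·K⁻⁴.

P ≈ 215 W

Steady state: P = εσA T⁴.
A = 4πr² = 0.2324 m²; T⁴ = (401)⁴ = 2.586×10¹⁰ K⁴.
P = 0.63 × 5.67×10⁻⁸ × 0.2324 × 2.586×10¹⁰.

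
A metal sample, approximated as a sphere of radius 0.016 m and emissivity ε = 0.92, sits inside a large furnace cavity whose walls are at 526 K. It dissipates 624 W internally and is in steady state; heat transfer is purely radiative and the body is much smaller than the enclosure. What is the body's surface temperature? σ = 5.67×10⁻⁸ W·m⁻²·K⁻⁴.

For a small grey body in a large enclosure, net radiated power = εσA(T⁴ − T_w⁴).
Steady state: P = εσA(T⁴ − T_w⁴) with A = 4πr² = 0.003217 m².
T⁴ = P/(εσA) + T_w⁴ = 624/(0.92·5.67×10⁻⁸·0.003217) + (526)⁴
    = 3.718×10¹² + 7.655×10¹⁰ = 3.795×10¹² K⁴.

T ≈ 1400 K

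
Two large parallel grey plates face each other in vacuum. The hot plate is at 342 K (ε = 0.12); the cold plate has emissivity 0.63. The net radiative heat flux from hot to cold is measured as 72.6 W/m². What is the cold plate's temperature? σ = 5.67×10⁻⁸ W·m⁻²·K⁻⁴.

q = σ(T₁⁴ − T₂⁴)/(1/ε₁ + 1/ε₂ − 1); denominator = 8.921.
T₂⁴ = T₁⁴ − q·(1/ε₁+1/ε₂−1)/σ = 1.368×10¹⁰ − 72.6·8.921/5.67×10⁻⁸
    = 2.258×10⁹ K⁴.

T₂ ≈ 218 K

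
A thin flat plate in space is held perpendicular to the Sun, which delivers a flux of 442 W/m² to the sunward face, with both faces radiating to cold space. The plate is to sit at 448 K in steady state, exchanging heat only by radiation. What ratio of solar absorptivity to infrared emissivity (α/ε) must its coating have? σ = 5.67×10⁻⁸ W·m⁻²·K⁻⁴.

α/ε ≈ 10.3

Balance: αS·A = εσ·2A·T⁴ ⇒ α/ε = 2σT⁴/S.
α/ε = 2·5.67×10⁻⁸·(448)⁴/442 = 2·5.67×10⁻⁸·4.028×10¹⁰/442.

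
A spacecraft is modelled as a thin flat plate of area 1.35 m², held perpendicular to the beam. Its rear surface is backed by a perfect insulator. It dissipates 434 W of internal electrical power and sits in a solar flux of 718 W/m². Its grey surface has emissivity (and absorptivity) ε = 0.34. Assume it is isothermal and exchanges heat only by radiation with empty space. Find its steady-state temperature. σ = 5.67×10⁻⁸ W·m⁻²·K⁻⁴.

At steady state, absorbed solar power + internal power = radiated power.
Absorbed: α·S·A_cross = 0.34·718·1.350 = 329.6 W (cross-section A).
Total input = 329.6 + 434 = 763.6 W.
Radiated: εσ·A_surf·T⁴ with A_surf = A = 1.350 m².
T⁴ = 763.6/(0.34·5.67×10⁻⁸·1.350) = 2.934×10¹⁰ K⁴.

T ≈ 414 K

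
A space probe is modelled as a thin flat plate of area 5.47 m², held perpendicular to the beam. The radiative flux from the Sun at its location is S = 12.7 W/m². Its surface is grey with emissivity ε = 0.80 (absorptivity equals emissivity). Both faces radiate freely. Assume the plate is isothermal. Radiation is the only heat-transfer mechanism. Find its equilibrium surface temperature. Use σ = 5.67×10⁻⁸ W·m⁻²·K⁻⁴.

At equilibrium, absorbed power = emitted power.
Absorbing cross-section = A = 5.470 m²; emitting surface = 2A = 10.94 m² (ratio 2).
εS·A_cross = εσ·A_surf·T⁴  ⇒  T⁴ = S/(2σ)   (ε cancels).
T⁴ = 12.7/(2·5.67×10⁻⁸) = 1.120×10⁸ K⁴.
T = (1.120×10⁸)^(1/4).

T ≈ 103 K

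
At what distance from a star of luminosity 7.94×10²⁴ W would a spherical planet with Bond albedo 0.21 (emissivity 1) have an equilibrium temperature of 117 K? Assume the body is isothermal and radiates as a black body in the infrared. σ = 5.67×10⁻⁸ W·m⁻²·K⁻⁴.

d ≈ 1.08×10¹¹ m

For an isothermal black-emitting sphere, (1−a)S·πr² = σ·4πr²·T⁴ ⇒ S = 4σT⁴/(1−a).
S = 4·5.67×10⁻⁸·(117)⁴/0.790 = 53.80 W/m².
Flux falls as S = L/(4πd²), so d = √(L/(4πS)) = √(7.94×10²⁴/(4π·53.80)).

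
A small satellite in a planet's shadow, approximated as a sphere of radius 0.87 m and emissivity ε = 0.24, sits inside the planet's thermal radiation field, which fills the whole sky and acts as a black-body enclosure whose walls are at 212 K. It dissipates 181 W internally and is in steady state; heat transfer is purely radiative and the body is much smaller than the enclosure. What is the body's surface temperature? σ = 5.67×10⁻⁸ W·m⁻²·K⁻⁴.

T ≈ 242 K

For a small grey body in a large enclosure, net radiated power = εσA(T⁴ − T_w⁴).
Steady state: P = εσA(T⁴ − T_w⁴) with A = 4πr² = 9.511 m².
T⁴ = P/(εσA) + T_w⁴ = 181/(0.24·5.67×10⁻⁸·9.511) + (212)⁴
    = 1.398×10⁹ + 2.020×10⁹ = 3.418×10⁹ K⁴.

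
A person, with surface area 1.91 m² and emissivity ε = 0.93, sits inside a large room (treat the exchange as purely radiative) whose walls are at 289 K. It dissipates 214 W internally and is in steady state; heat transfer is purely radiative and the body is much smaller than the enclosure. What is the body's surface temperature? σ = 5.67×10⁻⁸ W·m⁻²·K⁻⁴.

For a small grey body in a large enclosure, net radiated power = εσA(T⁴ − T_w⁴).
Steady state: P = εσA(T⁴ − T_w⁴) with A = 1.91 m².
T⁴ = P/(εσA) + T_w⁴ = 214/(0.93·5.67×10⁻⁸·1.910) + (289)⁴
    = 2.125×10⁹ + 6.976×10⁹ = 9.101×10⁹ K⁴.

T ≈ 309 K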